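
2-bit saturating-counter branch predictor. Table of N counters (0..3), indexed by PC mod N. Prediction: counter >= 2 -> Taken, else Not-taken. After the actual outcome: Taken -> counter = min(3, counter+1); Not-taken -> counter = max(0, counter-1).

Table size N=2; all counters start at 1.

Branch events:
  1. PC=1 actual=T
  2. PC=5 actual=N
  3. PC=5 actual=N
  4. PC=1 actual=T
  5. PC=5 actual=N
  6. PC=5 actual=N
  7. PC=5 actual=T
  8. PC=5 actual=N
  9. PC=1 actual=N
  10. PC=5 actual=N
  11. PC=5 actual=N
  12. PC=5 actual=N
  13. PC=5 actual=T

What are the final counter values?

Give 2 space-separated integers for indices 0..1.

Ev 1: PC=1 idx=1 pred=N actual=T -> ctr[1]=2
Ev 2: PC=5 idx=1 pred=T actual=N -> ctr[1]=1
Ev 3: PC=5 idx=1 pred=N actual=N -> ctr[1]=0
Ev 4: PC=1 idx=1 pred=N actual=T -> ctr[1]=1
Ev 5: PC=5 idx=1 pred=N actual=N -> ctr[1]=0
Ev 6: PC=5 idx=1 pred=N actual=N -> ctr[1]=0
Ev 7: PC=5 idx=1 pred=N actual=T -> ctr[1]=1
Ev 8: PC=5 idx=1 pred=N actual=N -> ctr[1]=0
Ev 9: PC=1 idx=1 pred=N actual=N -> ctr[1]=0
Ev 10: PC=5 idx=1 pred=N actual=N -> ctr[1]=0
Ev 11: PC=5 idx=1 pred=N actual=N -> ctr[1]=0
Ev 12: PC=5 idx=1 pred=N actual=N -> ctr[1]=0
Ev 13: PC=5 idx=1 pred=N actual=T -> ctr[1]=1

Answer: 1 1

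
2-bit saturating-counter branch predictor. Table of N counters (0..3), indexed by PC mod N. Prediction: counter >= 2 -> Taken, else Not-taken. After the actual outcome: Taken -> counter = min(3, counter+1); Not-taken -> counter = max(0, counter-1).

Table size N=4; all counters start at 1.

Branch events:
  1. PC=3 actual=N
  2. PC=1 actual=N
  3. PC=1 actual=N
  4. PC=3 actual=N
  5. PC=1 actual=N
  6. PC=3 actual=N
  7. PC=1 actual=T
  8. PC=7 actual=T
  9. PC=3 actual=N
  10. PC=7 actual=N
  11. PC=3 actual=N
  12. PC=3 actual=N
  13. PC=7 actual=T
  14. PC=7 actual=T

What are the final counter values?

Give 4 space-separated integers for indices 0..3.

Answer: 1 1 1 2

Derivation:
Ev 1: PC=3 idx=3 pred=N actual=N -> ctr[3]=0
Ev 2: PC=1 idx=1 pred=N actual=N -> ctr[1]=0
Ev 3: PC=1 idx=1 pred=N actual=N -> ctr[1]=0
Ev 4: PC=3 idx=3 pred=N actual=N -> ctr[3]=0
Ev 5: PC=1 idx=1 pred=N actual=N -> ctr[1]=0
Ev 6: PC=3 idx=3 pred=N actual=N -> ctr[3]=0
Ev 7: PC=1 idx=1 pred=N actual=T -> ctr[1]=1
Ev 8: PC=7 idx=3 pred=N actual=T -> ctr[3]=1
Ev 9: PC=3 idx=3 pred=N actual=N -> ctr[3]=0
Ev 10: PC=7 idx=3 pred=N actual=N -> ctr[3]=0
Ev 11: PC=3 idx=3 pred=N actual=N -> ctr[3]=0
Ev 12: PC=3 idx=3 pred=N actual=N -> ctr[3]=0
Ev 13: PC=7 idx=3 pred=N actual=T -> ctr[3]=1
Ev 14: PC=7 idx=3 pred=N actual=T -> ctr[3]=2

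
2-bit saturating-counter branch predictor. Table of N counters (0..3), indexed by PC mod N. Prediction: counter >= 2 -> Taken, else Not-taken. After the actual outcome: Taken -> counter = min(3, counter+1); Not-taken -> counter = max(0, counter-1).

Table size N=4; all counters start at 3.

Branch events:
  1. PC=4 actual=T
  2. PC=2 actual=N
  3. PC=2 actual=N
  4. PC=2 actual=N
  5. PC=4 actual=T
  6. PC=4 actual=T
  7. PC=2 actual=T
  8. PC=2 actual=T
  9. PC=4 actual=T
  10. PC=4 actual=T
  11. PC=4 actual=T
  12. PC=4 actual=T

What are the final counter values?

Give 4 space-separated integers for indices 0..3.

Answer: 3 3 2 3

Derivation:
Ev 1: PC=4 idx=0 pred=T actual=T -> ctr[0]=3
Ev 2: PC=2 idx=2 pred=T actual=N -> ctr[2]=2
Ev 3: PC=2 idx=2 pred=T actual=N -> ctr[2]=1
Ev 4: PC=2 idx=2 pred=N actual=N -> ctr[2]=0
Ev 5: PC=4 idx=0 pred=T actual=T -> ctr[0]=3
Ev 6: PC=4 idx=0 pred=T actual=T -> ctr[0]=3
Ev 7: PC=2 idx=2 pred=N actual=T -> ctr[2]=1
Ev 8: PC=2 idx=2 pred=N actual=T -> ctr[2]=2
Ev 9: PC=4 idx=0 pred=T actual=T -> ctr[0]=3
Ev 10: PC=4 idx=0 pred=T actual=T -> ctr[0]=3
Ev 11: PC=4 idx=0 pred=T actual=T -> ctr[0]=3
Ev 12: PC=4 idx=0 pred=T actual=T -> ctr[0]=3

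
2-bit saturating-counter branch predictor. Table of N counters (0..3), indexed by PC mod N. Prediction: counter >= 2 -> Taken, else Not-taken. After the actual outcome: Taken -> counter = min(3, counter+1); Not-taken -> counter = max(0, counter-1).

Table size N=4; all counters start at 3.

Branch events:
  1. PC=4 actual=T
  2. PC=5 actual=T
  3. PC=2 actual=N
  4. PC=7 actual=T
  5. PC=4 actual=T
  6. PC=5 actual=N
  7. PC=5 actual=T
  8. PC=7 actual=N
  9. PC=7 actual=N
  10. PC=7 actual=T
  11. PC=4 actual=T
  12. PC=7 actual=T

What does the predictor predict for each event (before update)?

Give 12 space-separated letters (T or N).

Ev 1: PC=4 idx=0 pred=T actual=T -> ctr[0]=3
Ev 2: PC=5 idx=1 pred=T actual=T -> ctr[1]=3
Ev 3: PC=2 idx=2 pred=T actual=N -> ctr[2]=2
Ev 4: PC=7 idx=3 pred=T actual=T -> ctr[3]=3
Ev 5: PC=4 idx=0 pred=T actual=T -> ctr[0]=3
Ev 6: PC=5 idx=1 pred=T actual=N -> ctr[1]=2
Ev 7: PC=5 idx=1 pred=T actual=T -> ctr[1]=3
Ev 8: PC=7 idx=3 pred=T actual=N -> ctr[3]=2
Ev 9: PC=7 idx=3 pred=T actual=N -> ctr[3]=1
Ev 10: PC=7 idx=3 pred=N actual=T -> ctr[3]=2
Ev 11: PC=4 idx=0 pred=T actual=T -> ctr[0]=3
Ev 12: PC=7 idx=3 pred=T actual=T -> ctr[3]=3

Answer: T T T T T T T T T N T T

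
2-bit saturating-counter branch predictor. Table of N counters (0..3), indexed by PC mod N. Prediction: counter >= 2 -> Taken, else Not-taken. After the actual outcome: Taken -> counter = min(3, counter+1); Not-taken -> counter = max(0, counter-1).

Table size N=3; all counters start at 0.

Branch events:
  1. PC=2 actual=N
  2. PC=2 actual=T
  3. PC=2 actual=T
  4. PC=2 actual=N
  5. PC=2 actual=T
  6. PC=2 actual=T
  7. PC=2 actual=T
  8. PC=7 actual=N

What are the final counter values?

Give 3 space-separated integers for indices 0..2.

Answer: 0 0 3

Derivation:
Ev 1: PC=2 idx=2 pred=N actual=N -> ctr[2]=0
Ev 2: PC=2 idx=2 pred=N actual=T -> ctr[2]=1
Ev 3: PC=2 idx=2 pred=N actual=T -> ctr[2]=2
Ev 4: PC=2 idx=2 pred=T actual=N -> ctr[2]=1
Ev 5: PC=2 idx=2 pred=N actual=T -> ctr[2]=2
Ev 6: PC=2 idx=2 pred=T actual=T -> ctr[2]=3
Ev 7: PC=2 idx=2 pred=T actual=T -> ctr[2]=3
Ev 8: PC=7 idx=1 pred=N actual=N -> ctr[1]=0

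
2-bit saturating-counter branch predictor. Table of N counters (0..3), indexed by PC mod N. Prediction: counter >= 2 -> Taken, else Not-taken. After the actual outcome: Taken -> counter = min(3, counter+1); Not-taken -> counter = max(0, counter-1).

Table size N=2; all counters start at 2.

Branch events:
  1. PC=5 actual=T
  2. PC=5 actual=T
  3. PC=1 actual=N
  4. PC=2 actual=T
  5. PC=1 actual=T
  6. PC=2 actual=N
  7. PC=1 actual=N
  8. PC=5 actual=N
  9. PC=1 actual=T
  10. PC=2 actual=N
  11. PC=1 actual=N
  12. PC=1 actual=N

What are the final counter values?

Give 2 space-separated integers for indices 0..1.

Answer: 1 0

Derivation:
Ev 1: PC=5 idx=1 pred=T actual=T -> ctr[1]=3
Ev 2: PC=5 idx=1 pred=T actual=T -> ctr[1]=3
Ev 3: PC=1 idx=1 pred=T actual=N -> ctr[1]=2
Ev 4: PC=2 idx=0 pred=T actual=T -> ctr[0]=3
Ev 5: PC=1 idx=1 pred=T actual=T -> ctr[1]=3
Ev 6: PC=2 idx=0 pred=T actual=N -> ctr[0]=2
Ev 7: PC=1 idx=1 pred=T actual=N -> ctr[1]=2
Ev 8: PC=5 idx=1 pred=T actual=N -> ctr[1]=1
Ev 9: PC=1 idx=1 pred=N actual=T -> ctr[1]=2
Ev 10: PC=2 idx=0 pred=T actual=N -> ctr[0]=1
Ev 11: PC=1 idx=1 pred=T actual=N -> ctr[1]=1
Ev 12: PC=1 idx=1 pred=N actual=N -> ctr[1]=0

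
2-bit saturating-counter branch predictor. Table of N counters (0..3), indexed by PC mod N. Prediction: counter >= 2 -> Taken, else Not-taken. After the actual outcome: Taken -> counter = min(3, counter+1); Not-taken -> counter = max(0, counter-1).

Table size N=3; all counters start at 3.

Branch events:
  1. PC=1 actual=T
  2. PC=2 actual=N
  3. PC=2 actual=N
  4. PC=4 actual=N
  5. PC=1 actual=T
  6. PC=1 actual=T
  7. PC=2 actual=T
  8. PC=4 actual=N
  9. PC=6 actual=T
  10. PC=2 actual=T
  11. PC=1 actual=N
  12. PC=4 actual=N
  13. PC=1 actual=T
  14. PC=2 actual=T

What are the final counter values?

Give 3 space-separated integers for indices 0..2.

Answer: 3 1 3

Derivation:
Ev 1: PC=1 idx=1 pred=T actual=T -> ctr[1]=3
Ev 2: PC=2 idx=2 pred=T actual=N -> ctr[2]=2
Ev 3: PC=2 idx=2 pred=T actual=N -> ctr[2]=1
Ev 4: PC=4 idx=1 pred=T actual=N -> ctr[1]=2
Ev 5: PC=1 idx=1 pred=T actual=T -> ctr[1]=3
Ev 6: PC=1 idx=1 pred=T actual=T -> ctr[1]=3
Ev 7: PC=2 idx=2 pred=N actual=T -> ctr[2]=2
Ev 8: PC=4 idx=1 pred=T actual=N -> ctr[1]=2
Ev 9: PC=6 idx=0 pred=T actual=T -> ctr[0]=3
Ev 10: PC=2 idx=2 pred=T actual=T -> ctr[2]=3
Ev 11: PC=1 idx=1 pred=T actual=N -> ctr[1]=1
Ev 12: PC=4 idx=1 pred=N actual=N -> ctr[1]=0
Ev 13: PC=1 idx=1 pred=N actual=T -> ctr[1]=1
Ev 14: PC=2 idx=2 pred=T actual=T -> ctr[2]=3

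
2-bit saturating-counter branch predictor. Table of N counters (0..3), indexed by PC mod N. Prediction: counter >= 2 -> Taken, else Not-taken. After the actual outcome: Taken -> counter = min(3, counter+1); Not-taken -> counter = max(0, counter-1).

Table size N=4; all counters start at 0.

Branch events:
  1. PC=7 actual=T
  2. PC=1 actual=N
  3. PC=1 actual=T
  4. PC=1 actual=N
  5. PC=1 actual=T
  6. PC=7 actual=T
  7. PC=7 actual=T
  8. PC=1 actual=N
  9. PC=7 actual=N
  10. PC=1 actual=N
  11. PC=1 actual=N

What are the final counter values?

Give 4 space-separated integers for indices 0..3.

Ev 1: PC=7 idx=3 pred=N actual=T -> ctr[3]=1
Ev 2: PC=1 idx=1 pred=N actual=N -> ctr[1]=0
Ev 3: PC=1 idx=1 pred=N actual=T -> ctr[1]=1
Ev 4: PC=1 idx=1 pred=N actual=N -> ctr[1]=0
Ev 5: PC=1 idx=1 pred=N actual=T -> ctr[1]=1
Ev 6: PC=7 idx=3 pred=N actual=T -> ctr[3]=2
Ev 7: PC=7 idx=3 pred=T actual=T -> ctr[3]=3
Ev 8: PC=1 idx=1 pred=N actual=N -> ctr[1]=0
Ev 9: PC=7 idx=3 pred=T actual=N -> ctr[3]=2
Ev 10: PC=1 idx=1 pred=N actual=N -> ctr[1]=0
Ev 11: PC=1 idx=1 pred=N actual=N -> ctr[1]=0

Answer: 0 0 0 2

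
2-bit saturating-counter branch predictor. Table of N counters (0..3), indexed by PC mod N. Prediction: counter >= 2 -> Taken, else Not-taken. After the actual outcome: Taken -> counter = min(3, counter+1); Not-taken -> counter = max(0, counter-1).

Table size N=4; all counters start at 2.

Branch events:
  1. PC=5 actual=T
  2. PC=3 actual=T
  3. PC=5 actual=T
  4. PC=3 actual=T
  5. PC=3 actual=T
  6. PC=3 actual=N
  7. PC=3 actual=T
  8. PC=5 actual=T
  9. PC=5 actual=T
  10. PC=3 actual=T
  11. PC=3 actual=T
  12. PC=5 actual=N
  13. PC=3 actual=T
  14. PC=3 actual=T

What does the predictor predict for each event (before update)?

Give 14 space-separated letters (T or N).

Ev 1: PC=5 idx=1 pred=T actual=T -> ctr[1]=3
Ev 2: PC=3 idx=3 pred=T actual=T -> ctr[3]=3
Ev 3: PC=5 idx=1 pred=T actual=T -> ctr[1]=3
Ev 4: PC=3 idx=3 pred=T actual=T -> ctr[3]=3
Ev 5: PC=3 idx=3 pred=T actual=T -> ctr[3]=3
Ev 6: PC=3 idx=3 pred=T actual=N -> ctr[3]=2
Ev 7: PC=3 idx=3 pred=T actual=T -> ctr[3]=3
Ev 8: PC=5 idx=1 pred=T actual=T -> ctr[1]=3
Ev 9: PC=5 idx=1 pred=T actual=T -> ctr[1]=3
Ev 10: PC=3 idx=3 pred=T actual=T -> ctr[3]=3
Ev 11: PC=3 idx=3 pred=T actual=T -> ctr[3]=3
Ev 12: PC=5 idx=1 pred=T actual=N -> ctr[1]=2
Ev 13: PC=3 idx=3 pred=T actual=T -> ctr[3]=3
Ev 14: PC=3 idx=3 pred=T actual=T -> ctr[3]=3

Answer: T T T T T T T T T T T T T T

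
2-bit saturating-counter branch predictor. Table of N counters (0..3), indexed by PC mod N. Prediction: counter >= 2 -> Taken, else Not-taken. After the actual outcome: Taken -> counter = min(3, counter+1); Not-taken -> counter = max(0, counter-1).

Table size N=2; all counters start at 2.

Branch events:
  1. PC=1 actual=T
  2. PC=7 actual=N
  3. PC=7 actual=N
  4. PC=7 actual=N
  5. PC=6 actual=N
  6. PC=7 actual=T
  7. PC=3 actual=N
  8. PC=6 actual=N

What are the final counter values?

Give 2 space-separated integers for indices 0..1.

Answer: 0 0

Derivation:
Ev 1: PC=1 idx=1 pred=T actual=T -> ctr[1]=3
Ev 2: PC=7 idx=1 pred=T actual=N -> ctr[1]=2
Ev 3: PC=7 idx=1 pred=T actual=N -> ctr[1]=1
Ev 4: PC=7 idx=1 pred=N actual=N -> ctr[1]=0
Ev 5: PC=6 idx=0 pred=T actual=N -> ctr[0]=1
Ev 6: PC=7 idx=1 pred=N actual=T -> ctr[1]=1
Ev 7: PC=3 idx=1 pred=N actual=N -> ctr[1]=0
Ev 8: PC=6 idx=0 pred=N actual=N -> ctr[0]=0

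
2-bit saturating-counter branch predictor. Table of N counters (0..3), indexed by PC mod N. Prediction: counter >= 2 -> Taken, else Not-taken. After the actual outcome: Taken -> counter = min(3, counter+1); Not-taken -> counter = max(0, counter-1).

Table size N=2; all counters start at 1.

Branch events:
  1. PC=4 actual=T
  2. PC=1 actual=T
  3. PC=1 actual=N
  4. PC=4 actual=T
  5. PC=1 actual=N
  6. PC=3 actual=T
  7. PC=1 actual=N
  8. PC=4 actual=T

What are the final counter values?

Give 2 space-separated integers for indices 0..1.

Ev 1: PC=4 idx=0 pred=N actual=T -> ctr[0]=2
Ev 2: PC=1 idx=1 pred=N actual=T -> ctr[1]=2
Ev 3: PC=1 idx=1 pred=T actual=N -> ctr[1]=1
Ev 4: PC=4 idx=0 pred=T actual=T -> ctr[0]=3
Ev 5: PC=1 idx=1 pred=N actual=N -> ctr[1]=0
Ev 6: PC=3 idx=1 pred=N actual=T -> ctr[1]=1
Ev 7: PC=1 idx=1 pred=N actual=N -> ctr[1]=0
Ev 8: PC=4 idx=0 pred=T actual=T -> ctr[0]=3

Answer: 3 0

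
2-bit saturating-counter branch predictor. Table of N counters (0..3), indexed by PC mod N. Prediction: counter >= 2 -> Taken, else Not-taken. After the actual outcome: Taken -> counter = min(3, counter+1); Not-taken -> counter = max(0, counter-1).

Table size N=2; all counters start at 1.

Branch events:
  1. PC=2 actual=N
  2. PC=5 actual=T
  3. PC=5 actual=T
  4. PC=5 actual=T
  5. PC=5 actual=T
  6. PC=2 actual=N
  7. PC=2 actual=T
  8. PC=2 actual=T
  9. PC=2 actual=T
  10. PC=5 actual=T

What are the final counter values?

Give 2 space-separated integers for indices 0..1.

Answer: 3 3

Derivation:
Ev 1: PC=2 idx=0 pred=N actual=N -> ctr[0]=0
Ev 2: PC=5 idx=1 pred=N actual=T -> ctr[1]=2
Ev 3: PC=5 idx=1 pred=T actual=T -> ctr[1]=3
Ev 4: PC=5 idx=1 pred=T actual=T -> ctr[1]=3
Ev 5: PC=5 idx=1 pred=T actual=T -> ctr[1]=3
Ev 6: PC=2 idx=0 pred=N actual=N -> ctr[0]=0
Ev 7: PC=2 idx=0 pred=N actual=T -> ctr[0]=1
Ev 8: PC=2 idx=0 pred=N actual=T -> ctr[0]=2
Ev 9: PC=2 idx=0 pred=T actual=T -> ctr[0]=3
Ev 10: PC=5 idx=1 pred=T actual=T -> ctr[1]=3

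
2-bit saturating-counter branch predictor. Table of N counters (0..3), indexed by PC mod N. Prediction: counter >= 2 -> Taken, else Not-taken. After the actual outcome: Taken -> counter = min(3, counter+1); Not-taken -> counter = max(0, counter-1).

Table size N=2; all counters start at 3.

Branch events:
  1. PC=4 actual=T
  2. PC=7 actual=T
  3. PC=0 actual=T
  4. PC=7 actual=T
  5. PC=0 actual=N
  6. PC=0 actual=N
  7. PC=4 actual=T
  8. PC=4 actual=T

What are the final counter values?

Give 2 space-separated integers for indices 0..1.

Answer: 3 3

Derivation:
Ev 1: PC=4 idx=0 pred=T actual=T -> ctr[0]=3
Ev 2: PC=7 idx=1 pred=T actual=T -> ctr[1]=3
Ev 3: PC=0 idx=0 pred=T actual=T -> ctr[0]=3
Ev 4: PC=7 idx=1 pred=T actual=T -> ctr[1]=3
Ev 5: PC=0 idx=0 pred=T actual=N -> ctr[0]=2
Ev 6: PC=0 idx=0 pred=T actual=N -> ctr[0]=1
Ev 7: PC=4 idx=0 pred=N actual=T -> ctr[0]=2
Ev 8: PC=4 idx=0 pred=T actual=T -> ctr[0]=3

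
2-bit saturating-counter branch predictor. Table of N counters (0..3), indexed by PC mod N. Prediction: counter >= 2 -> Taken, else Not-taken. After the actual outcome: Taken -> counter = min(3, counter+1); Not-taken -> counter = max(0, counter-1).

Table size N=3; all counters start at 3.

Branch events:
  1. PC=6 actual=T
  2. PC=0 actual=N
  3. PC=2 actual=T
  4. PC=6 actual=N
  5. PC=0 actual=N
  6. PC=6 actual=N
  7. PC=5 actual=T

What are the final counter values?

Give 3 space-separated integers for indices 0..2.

Ev 1: PC=6 idx=0 pred=T actual=T -> ctr[0]=3
Ev 2: PC=0 idx=0 pred=T actual=N -> ctr[0]=2
Ev 3: PC=2 idx=2 pred=T actual=T -> ctr[2]=3
Ev 4: PC=6 idx=0 pred=T actual=N -> ctr[0]=1
Ev 5: PC=0 idx=0 pred=N actual=N -> ctr[0]=0
Ev 6: PC=6 idx=0 pred=N actual=N -> ctr[0]=0
Ev 7: PC=5 idx=2 pred=T actual=T -> ctr[2]=3

Answer: 0 3 3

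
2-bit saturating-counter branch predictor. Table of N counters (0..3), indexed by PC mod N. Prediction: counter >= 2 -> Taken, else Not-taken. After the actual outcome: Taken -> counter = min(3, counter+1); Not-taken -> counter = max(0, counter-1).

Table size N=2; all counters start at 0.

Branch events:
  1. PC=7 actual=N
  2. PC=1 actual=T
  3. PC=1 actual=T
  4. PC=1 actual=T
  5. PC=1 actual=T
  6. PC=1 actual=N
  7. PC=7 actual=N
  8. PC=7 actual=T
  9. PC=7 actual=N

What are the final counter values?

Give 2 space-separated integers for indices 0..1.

Answer: 0 1

Derivation:
Ev 1: PC=7 idx=1 pred=N actual=N -> ctr[1]=0
Ev 2: PC=1 idx=1 pred=N actual=T -> ctr[1]=1
Ev 3: PC=1 idx=1 pred=N actual=T -> ctr[1]=2
Ev 4: PC=1 idx=1 pred=T actual=T -> ctr[1]=3
Ev 5: PC=1 idx=1 pred=T actual=T -> ctr[1]=3
Ev 6: PC=1 idx=1 pred=T actual=N -> ctr[1]=2
Ev 7: PC=7 idx=1 pred=T actual=N -> ctr[1]=1
Ev 8: PC=7 idx=1 pred=N actual=T -> ctr[1]=2
Ev 9: PC=7 idx=1 pred=T actual=N -> ctr[1]=1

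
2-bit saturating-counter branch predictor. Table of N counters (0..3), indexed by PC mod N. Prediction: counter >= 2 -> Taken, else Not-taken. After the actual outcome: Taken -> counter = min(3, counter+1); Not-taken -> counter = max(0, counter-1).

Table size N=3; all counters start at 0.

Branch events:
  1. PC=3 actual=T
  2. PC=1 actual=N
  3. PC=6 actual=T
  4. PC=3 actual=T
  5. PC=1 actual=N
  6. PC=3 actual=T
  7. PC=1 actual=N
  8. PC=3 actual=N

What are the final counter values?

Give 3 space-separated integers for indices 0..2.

Ev 1: PC=3 idx=0 pred=N actual=T -> ctr[0]=1
Ev 2: PC=1 idx=1 pred=N actual=N -> ctr[1]=0
Ev 3: PC=6 idx=0 pred=N actual=T -> ctr[0]=2
Ev 4: PC=3 idx=0 pred=T actual=T -> ctr[0]=3
Ev 5: PC=1 idx=1 pred=N actual=N -> ctr[1]=0
Ev 6: PC=3 idx=0 pred=T actual=T -> ctr[0]=3
Ev 7: PC=1 idx=1 pred=N actual=N -> ctr[1]=0
Ev 8: PC=3 idx=0 pred=T actual=N -> ctr[0]=2

Answer: 2 0 0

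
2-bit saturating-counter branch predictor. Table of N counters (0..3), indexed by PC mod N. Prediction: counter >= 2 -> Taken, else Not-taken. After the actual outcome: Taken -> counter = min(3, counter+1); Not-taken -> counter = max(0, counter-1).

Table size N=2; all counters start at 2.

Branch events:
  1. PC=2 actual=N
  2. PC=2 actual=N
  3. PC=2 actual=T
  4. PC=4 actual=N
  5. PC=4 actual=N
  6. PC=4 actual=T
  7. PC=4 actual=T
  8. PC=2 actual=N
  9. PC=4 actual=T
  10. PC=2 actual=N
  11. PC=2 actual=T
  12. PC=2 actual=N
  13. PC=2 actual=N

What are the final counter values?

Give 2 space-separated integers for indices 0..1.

Ev 1: PC=2 idx=0 pred=T actual=N -> ctr[0]=1
Ev 2: PC=2 idx=0 pred=N actual=N -> ctr[0]=0
Ev 3: PC=2 idx=0 pred=N actual=T -> ctr[0]=1
Ev 4: PC=4 idx=0 pred=N actual=N -> ctr[0]=0
Ev 5: PC=4 idx=0 pred=N actual=N -> ctr[0]=0
Ev 6: PC=4 idx=0 pred=N actual=T -> ctr[0]=1
Ev 7: PC=4 idx=0 pred=N actual=T -> ctr[0]=2
Ev 8: PC=2 idx=0 pred=T actual=N -> ctr[0]=1
Ev 9: PC=4 idx=0 pred=N actual=T -> ctr[0]=2
Ev 10: PC=2 idx=0 pred=T actual=N -> ctr[0]=1
Ev 11: PC=2 idx=0 pred=N actual=T -> ctr[0]=2
Ev 12: PC=2 idx=0 pred=T actual=N -> ctr[0]=1
Ev 13: PC=2 idx=0 pred=N actual=N -> ctr[0]=0

Answer: 0 2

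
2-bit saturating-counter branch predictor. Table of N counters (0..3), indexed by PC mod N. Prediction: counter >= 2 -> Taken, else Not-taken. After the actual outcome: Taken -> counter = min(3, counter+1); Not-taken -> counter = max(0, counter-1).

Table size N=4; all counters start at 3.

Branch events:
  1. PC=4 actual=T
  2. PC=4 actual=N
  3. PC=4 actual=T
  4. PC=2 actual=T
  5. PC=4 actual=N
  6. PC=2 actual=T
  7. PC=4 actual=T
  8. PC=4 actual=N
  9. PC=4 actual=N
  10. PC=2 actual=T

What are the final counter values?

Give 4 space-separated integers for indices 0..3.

Ev 1: PC=4 idx=0 pred=T actual=T -> ctr[0]=3
Ev 2: PC=4 idx=0 pred=T actual=N -> ctr[0]=2
Ev 3: PC=4 idx=0 pred=T actual=T -> ctr[0]=3
Ev 4: PC=2 idx=2 pred=T actual=T -> ctr[2]=3
Ev 5: PC=4 idx=0 pred=T actual=N -> ctr[0]=2
Ev 6: PC=2 idx=2 pred=T actual=T -> ctr[2]=3
Ev 7: PC=4 idx=0 pred=T actual=T -> ctr[0]=3
Ev 8: PC=4 idx=0 pred=T actual=N -> ctr[0]=2
Ev 9: PC=4 idx=0 pred=T actual=N -> ctr[0]=1
Ev 10: PC=2 idx=2 pred=T actual=T -> ctr[2]=3

Answer: 1 3 3 3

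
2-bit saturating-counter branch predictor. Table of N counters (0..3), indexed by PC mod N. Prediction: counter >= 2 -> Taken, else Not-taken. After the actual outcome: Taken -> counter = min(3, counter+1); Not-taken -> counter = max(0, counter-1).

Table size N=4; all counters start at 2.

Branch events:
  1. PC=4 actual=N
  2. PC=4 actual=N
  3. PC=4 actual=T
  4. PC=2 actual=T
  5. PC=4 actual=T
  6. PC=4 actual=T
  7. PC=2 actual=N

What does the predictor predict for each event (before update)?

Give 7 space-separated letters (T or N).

Answer: T N N T N T T

Derivation:
Ev 1: PC=4 idx=0 pred=T actual=N -> ctr[0]=1
Ev 2: PC=4 idx=0 pred=N actual=N -> ctr[0]=0
Ev 3: PC=4 idx=0 pred=N actual=T -> ctr[0]=1
Ev 4: PC=2 idx=2 pred=T actual=T -> ctr[2]=3
Ev 5: PC=4 idx=0 pred=N actual=T -> ctr[0]=2
Ev 6: PC=4 idx=0 pred=T actual=T -> ctr[0]=3
Ev 7: PC=2 idx=2 pred=T actual=N -> ctr[2]=2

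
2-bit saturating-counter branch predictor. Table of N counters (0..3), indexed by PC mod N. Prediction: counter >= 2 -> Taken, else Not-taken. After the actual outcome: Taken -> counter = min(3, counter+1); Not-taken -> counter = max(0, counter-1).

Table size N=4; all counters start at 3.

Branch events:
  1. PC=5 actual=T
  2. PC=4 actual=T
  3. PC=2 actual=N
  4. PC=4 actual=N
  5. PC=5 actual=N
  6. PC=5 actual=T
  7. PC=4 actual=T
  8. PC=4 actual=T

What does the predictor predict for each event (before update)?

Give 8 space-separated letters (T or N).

Ev 1: PC=5 idx=1 pred=T actual=T -> ctr[1]=3
Ev 2: PC=4 idx=0 pred=T actual=T -> ctr[0]=3
Ev 3: PC=2 idx=2 pred=T actual=N -> ctr[2]=2
Ev 4: PC=4 idx=0 pred=T actual=N -> ctr[0]=2
Ev 5: PC=5 idx=1 pred=T actual=N -> ctr[1]=2
Ev 6: PC=5 idx=1 pred=T actual=T -> ctr[1]=3
Ev 7: PC=4 idx=0 pred=T actual=T -> ctr[0]=3
Ev 8: PC=4 idx=0 pred=T actual=T -> ctr[0]=3

Answer: T T T T T T T T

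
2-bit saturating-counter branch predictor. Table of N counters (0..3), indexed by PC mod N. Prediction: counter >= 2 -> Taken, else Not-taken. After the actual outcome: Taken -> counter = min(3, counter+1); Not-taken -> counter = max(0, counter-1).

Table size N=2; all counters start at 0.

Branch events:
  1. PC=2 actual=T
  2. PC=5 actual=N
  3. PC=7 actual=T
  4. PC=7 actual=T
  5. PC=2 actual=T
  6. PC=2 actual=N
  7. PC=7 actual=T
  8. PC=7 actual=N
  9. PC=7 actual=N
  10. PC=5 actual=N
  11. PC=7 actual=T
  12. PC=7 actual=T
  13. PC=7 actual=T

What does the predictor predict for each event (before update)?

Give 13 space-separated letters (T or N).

Answer: N N N N N T T T T N N N T

Derivation:
Ev 1: PC=2 idx=0 pred=N actual=T -> ctr[0]=1
Ev 2: PC=5 idx=1 pred=N actual=N -> ctr[1]=0
Ev 3: PC=7 idx=1 pred=N actual=T -> ctr[1]=1
Ev 4: PC=7 idx=1 pred=N actual=T -> ctr[1]=2
Ev 5: PC=2 idx=0 pred=N actual=T -> ctr[0]=2
Ev 6: PC=2 idx=0 pred=T actual=N -> ctr[0]=1
Ev 7: PC=7 idx=1 pred=T actual=T -> ctr[1]=3
Ev 8: PC=7 idx=1 pred=T actual=N -> ctr[1]=2
Ev 9: PC=7 idx=1 pred=T actual=N -> ctr[1]=1
Ev 10: PC=5 idx=1 pred=N actual=N -> ctr[1]=0
Ev 11: PC=7 idx=1 pred=N actual=T -> ctr[1]=1
Ev 12: PC=7 idx=1 pred=N actual=T -> ctr[1]=2
Ev 13: PC=7 idx=1 pred=T actual=T -> ctr[1]=3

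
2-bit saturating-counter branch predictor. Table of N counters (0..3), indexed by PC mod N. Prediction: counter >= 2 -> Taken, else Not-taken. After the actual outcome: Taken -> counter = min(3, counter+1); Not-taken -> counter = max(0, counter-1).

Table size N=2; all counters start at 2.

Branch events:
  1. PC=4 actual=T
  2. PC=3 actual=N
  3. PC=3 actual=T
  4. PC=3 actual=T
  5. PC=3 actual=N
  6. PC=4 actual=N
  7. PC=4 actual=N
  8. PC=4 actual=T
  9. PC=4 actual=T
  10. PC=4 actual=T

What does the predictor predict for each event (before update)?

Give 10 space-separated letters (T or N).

Answer: T T N T T T T N T T

Derivation:
Ev 1: PC=4 idx=0 pred=T actual=T -> ctr[0]=3
Ev 2: PC=3 idx=1 pred=T actual=N -> ctr[1]=1
Ev 3: PC=3 idx=1 pred=N actual=T -> ctr[1]=2
Ev 4: PC=3 idx=1 pred=T actual=T -> ctr[1]=3
Ev 5: PC=3 idx=1 pred=T actual=N -> ctr[1]=2
Ev 6: PC=4 idx=0 pred=T actual=N -> ctr[0]=2
Ev 7: PC=4 idx=0 pred=T actual=N -> ctr[0]=1
Ev 8: PC=4 idx=0 pred=N actual=T -> ctr[0]=2
Ev 9: PC=4 idx=0 pred=T actual=T -> ctr[0]=3
Ev 10: PC=4 idx=0 pred=T actual=T -> ctr[0]=3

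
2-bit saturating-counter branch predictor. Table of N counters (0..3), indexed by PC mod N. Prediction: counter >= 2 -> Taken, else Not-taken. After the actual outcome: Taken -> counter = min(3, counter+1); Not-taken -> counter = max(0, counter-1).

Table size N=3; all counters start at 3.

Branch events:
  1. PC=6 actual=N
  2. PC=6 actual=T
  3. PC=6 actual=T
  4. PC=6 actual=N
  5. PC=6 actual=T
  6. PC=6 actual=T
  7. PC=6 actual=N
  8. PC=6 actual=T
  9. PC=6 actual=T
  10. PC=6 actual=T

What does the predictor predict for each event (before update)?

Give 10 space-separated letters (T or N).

Answer: T T T T T T T T T T

Derivation:
Ev 1: PC=6 idx=0 pred=T actual=N -> ctr[0]=2
Ev 2: PC=6 idx=0 pred=T actual=T -> ctr[0]=3
Ev 3: PC=6 idx=0 pred=T actual=T -> ctr[0]=3
Ev 4: PC=6 idx=0 pred=T actual=N -> ctr[0]=2
Ev 5: PC=6 idx=0 pred=T actual=T -> ctr[0]=3
Ev 6: PC=6 idx=0 pred=T actual=T -> ctr[0]=3
Ev 7: PC=6 idx=0 pred=T actual=N -> ctr[0]=2
Ev 8: PC=6 idx=0 pred=T actual=T -> ctr[0]=3
Ev 9: PC=6 idx=0 pred=T actual=T -> ctr[0]=3
Ev 10: PC=6 idx=0 pred=T actual=T -> ctr[0]=3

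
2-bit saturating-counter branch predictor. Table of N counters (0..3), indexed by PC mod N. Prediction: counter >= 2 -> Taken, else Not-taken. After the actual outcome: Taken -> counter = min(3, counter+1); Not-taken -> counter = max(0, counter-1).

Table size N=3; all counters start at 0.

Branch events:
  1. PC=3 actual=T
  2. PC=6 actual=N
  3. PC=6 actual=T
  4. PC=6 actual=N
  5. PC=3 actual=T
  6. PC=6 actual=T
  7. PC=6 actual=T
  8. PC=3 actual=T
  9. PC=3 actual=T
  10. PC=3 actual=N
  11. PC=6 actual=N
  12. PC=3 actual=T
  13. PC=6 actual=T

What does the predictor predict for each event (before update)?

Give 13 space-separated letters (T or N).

Answer: N N N N N N T T T T T N T

Derivation:
Ev 1: PC=3 idx=0 pred=N actual=T -> ctr[0]=1
Ev 2: PC=6 idx=0 pred=N actual=N -> ctr[0]=0
Ev 3: PC=6 idx=0 pred=N actual=T -> ctr[0]=1
Ev 4: PC=6 idx=0 pred=N actual=N -> ctr[0]=0
Ev 5: PC=3 idx=0 pred=N actual=T -> ctr[0]=1
Ev 6: PC=6 idx=0 pred=N actual=T -> ctr[0]=2
Ev 7: PC=6 idx=0 pred=T actual=T -> ctr[0]=3
Ev 8: PC=3 idx=0 pred=T actual=T -> ctr[0]=3
Ev 9: PC=3 idx=0 pred=T actual=T -> ctr[0]=3
Ev 10: PC=3 idx=0 pred=T actual=N -> ctr[0]=2
Ev 11: PC=6 idx=0 pred=T actual=N -> ctr[0]=1
Ev 12: PC=3 idx=0 pred=N actual=T -> ctr[0]=2
Ev 13: PC=6 idx=0 pred=T actual=T -> ctr[0]=3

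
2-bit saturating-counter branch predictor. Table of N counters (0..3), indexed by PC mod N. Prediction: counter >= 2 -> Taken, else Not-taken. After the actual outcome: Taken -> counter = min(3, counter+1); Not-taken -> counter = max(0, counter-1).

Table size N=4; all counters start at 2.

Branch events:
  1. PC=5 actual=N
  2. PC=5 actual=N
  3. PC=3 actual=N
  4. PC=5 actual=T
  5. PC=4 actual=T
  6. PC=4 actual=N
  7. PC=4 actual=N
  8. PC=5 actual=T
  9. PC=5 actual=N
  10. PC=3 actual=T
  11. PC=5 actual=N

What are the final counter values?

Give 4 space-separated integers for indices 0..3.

Ev 1: PC=5 idx=1 pred=T actual=N -> ctr[1]=1
Ev 2: PC=5 idx=1 pred=N actual=N -> ctr[1]=0
Ev 3: PC=3 idx=3 pred=T actual=N -> ctr[3]=1
Ev 4: PC=5 idx=1 pred=N actual=T -> ctr[1]=1
Ev 5: PC=4 idx=0 pred=T actual=T -> ctr[0]=3
Ev 6: PC=4 idx=0 pred=T actual=N -> ctr[0]=2
Ev 7: PC=4 idx=0 pred=T actual=N -> ctr[0]=1
Ev 8: PC=5 idx=1 pred=N actual=T -> ctr[1]=2
Ev 9: PC=5 idx=1 pred=T actual=N -> ctr[1]=1
Ev 10: PC=3 idx=3 pred=N actual=T -> ctr[3]=2
Ev 11: PC=5 idx=1 pred=N actual=N -> ctr[1]=0

Answer: 1 0 2 2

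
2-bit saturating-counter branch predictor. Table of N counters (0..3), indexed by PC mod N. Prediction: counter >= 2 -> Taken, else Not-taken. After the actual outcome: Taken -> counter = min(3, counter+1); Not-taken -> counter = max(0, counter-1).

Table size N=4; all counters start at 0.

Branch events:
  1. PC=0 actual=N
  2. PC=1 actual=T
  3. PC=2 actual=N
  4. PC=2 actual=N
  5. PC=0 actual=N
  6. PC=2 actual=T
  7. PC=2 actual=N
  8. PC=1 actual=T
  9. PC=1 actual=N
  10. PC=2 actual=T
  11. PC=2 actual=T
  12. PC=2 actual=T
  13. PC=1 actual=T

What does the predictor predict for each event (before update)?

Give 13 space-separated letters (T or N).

Ev 1: PC=0 idx=0 pred=N actual=N -> ctr[0]=0
Ev 2: PC=1 idx=1 pred=N actual=T -> ctr[1]=1
Ev 3: PC=2 idx=2 pred=N actual=N -> ctr[2]=0
Ev 4: PC=2 idx=2 pred=N actual=N -> ctr[2]=0
Ev 5: PC=0 idx=0 pred=N actual=N -> ctr[0]=0
Ev 6: PC=2 idx=2 pred=N actual=T -> ctr[2]=1
Ev 7: PC=2 idx=2 pred=N actual=N -> ctr[2]=0
Ev 8: PC=1 idx=1 pred=N actual=T -> ctr[1]=2
Ev 9: PC=1 idx=1 pred=T actual=N -> ctr[1]=1
Ev 10: PC=2 idx=2 pred=N actual=T -> ctr[2]=1
Ev 11: PC=2 idx=2 pred=N actual=T -> ctr[2]=2
Ev 12: PC=2 idx=2 pred=T actual=T -> ctr[2]=3
Ev 13: PC=1 idx=1 pred=N actual=T -> ctr[1]=2

Answer: N N N N N N N N T N N T N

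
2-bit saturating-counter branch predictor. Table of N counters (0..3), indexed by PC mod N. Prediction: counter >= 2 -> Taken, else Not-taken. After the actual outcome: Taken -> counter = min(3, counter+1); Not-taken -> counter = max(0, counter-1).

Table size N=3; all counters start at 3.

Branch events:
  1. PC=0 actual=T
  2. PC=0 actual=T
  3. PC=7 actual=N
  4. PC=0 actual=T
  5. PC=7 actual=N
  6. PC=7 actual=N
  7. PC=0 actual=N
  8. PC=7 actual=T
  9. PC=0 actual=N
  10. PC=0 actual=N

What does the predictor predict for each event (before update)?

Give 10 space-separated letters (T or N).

Answer: T T T T T N T N T N

Derivation:
Ev 1: PC=0 idx=0 pred=T actual=T -> ctr[0]=3
Ev 2: PC=0 idx=0 pred=T actual=T -> ctr[0]=3
Ev 3: PC=7 idx=1 pred=T actual=N -> ctr[1]=2
Ev 4: PC=0 idx=0 pred=T actual=T -> ctr[0]=3
Ev 5: PC=7 idx=1 pred=T actual=N -> ctr[1]=1
Ev 6: PC=7 idx=1 pred=N actual=N -> ctr[1]=0
Ev 7: PC=0 idx=0 pred=T actual=N -> ctr[0]=2
Ev 8: PC=7 idx=1 pred=N actual=T -> ctr[1]=1
Ev 9: PC=0 idx=0 pred=T actual=N -> ctr[0]=1
Ev 10: PC=0 idx=0 pred=N actual=N -> ctr[0]=0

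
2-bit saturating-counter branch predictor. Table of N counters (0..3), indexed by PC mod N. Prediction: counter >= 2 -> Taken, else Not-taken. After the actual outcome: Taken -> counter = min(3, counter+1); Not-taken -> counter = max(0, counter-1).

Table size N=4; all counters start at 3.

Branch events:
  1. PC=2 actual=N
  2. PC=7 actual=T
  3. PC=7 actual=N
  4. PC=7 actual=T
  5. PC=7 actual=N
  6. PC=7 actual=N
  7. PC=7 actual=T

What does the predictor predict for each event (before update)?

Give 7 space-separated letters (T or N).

Answer: T T T T T T N

Derivation:
Ev 1: PC=2 idx=2 pred=T actual=N -> ctr[2]=2
Ev 2: PC=7 idx=3 pred=T actual=T -> ctr[3]=3
Ev 3: PC=7 idx=3 pred=T actual=N -> ctr[3]=2
Ev 4: PC=7 idx=3 pred=T actual=T -> ctr[3]=3
Ev 5: PC=7 idx=3 pred=T actual=N -> ctr[3]=2
Ev 6: PC=7 idx=3 pred=T actual=N -> ctr[3]=1
Ev 7: PC=7 idx=3 pred=N actual=T -> ctr[3]=2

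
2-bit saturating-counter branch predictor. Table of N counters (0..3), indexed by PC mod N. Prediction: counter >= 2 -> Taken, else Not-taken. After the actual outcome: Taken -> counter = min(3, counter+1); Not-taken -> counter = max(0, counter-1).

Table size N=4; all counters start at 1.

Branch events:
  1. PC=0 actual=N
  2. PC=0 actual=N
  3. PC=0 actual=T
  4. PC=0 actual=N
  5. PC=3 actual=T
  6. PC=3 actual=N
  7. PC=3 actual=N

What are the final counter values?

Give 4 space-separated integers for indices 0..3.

Answer: 0 1 1 0

Derivation:
Ev 1: PC=0 idx=0 pred=N actual=N -> ctr[0]=0
Ev 2: PC=0 idx=0 pred=N actual=N -> ctr[0]=0
Ev 3: PC=0 idx=0 pred=N actual=T -> ctr[0]=1
Ev 4: PC=0 idx=0 pred=N actual=N -> ctr[0]=0
Ev 5: PC=3 idx=3 pred=N actual=T -> ctr[3]=2
Ev 6: PC=3 idx=3 pred=T actual=N -> ctr[3]=1
Ev 7: PC=3 idx=3 pred=N actual=N -> ctr[3]=0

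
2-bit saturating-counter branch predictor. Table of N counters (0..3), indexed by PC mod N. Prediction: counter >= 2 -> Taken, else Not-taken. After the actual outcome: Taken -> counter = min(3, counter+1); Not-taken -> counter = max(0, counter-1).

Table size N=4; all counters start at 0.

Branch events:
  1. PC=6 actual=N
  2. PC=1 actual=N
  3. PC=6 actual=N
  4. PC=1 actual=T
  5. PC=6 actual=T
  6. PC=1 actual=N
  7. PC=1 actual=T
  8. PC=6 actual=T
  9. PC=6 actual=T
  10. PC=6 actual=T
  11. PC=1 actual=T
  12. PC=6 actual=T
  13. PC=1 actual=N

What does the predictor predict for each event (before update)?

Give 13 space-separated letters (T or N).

Ev 1: PC=6 idx=2 pred=N actual=N -> ctr[2]=0
Ev 2: PC=1 idx=1 pred=N actual=N -> ctr[1]=0
Ev 3: PC=6 idx=2 pred=N actual=N -> ctr[2]=0
Ev 4: PC=1 idx=1 pred=N actual=T -> ctr[1]=1
Ev 5: PC=6 idx=2 pred=N actual=T -> ctr[2]=1
Ev 6: PC=1 idx=1 pred=N actual=N -> ctr[1]=0
Ev 7: PC=1 idx=1 pred=N actual=T -> ctr[1]=1
Ev 8: PC=6 idx=2 pred=N actual=T -> ctr[2]=2
Ev 9: PC=6 idx=2 pred=T actual=T -> ctr[2]=3
Ev 10: PC=6 idx=2 pred=T actual=T -> ctr[2]=3
Ev 11: PC=1 idx=1 pred=N actual=T -> ctr[1]=2
Ev 12: PC=6 idx=2 pred=T actual=T -> ctr[2]=3
Ev 13: PC=1 idx=1 pred=T actual=N -> ctr[1]=1

Answer: N N N N N N N N T T N T T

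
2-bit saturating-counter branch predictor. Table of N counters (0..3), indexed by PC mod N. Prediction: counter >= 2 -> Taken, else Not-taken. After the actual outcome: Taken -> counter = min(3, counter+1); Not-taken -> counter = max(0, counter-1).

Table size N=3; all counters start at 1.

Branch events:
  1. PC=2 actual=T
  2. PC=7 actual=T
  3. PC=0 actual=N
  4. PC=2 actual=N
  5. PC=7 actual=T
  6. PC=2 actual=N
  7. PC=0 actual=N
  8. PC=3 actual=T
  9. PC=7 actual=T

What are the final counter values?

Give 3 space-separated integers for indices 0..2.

Answer: 1 3 0

Derivation:
Ev 1: PC=2 idx=2 pred=N actual=T -> ctr[2]=2
Ev 2: PC=7 idx=1 pred=N actual=T -> ctr[1]=2
Ev 3: PC=0 idx=0 pred=N actual=N -> ctr[0]=0
Ev 4: PC=2 idx=2 pred=T actual=N -> ctr[2]=1
Ev 5: PC=7 idx=1 pred=T actual=T -> ctr[1]=3
Ev 6: PC=2 idx=2 pred=N actual=N -> ctr[2]=0
Ev 7: PC=0 idx=0 pred=N actual=N -> ctr[0]=0
Ev 8: PC=3 idx=0 pred=N actual=T -> ctr[0]=1
Ev 9: PC=7 idx=1 pred=T actual=T -> ctr[1]=3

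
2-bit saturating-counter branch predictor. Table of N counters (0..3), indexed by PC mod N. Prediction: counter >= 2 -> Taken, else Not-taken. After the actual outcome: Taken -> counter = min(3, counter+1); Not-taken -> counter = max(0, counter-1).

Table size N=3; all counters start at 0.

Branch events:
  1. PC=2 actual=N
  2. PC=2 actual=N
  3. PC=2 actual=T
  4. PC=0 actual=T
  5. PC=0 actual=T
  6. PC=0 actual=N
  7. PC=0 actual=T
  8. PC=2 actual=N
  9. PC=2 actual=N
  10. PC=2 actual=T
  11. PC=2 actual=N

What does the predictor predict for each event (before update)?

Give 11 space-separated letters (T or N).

Ev 1: PC=2 idx=2 pred=N actual=N -> ctr[2]=0
Ev 2: PC=2 idx=2 pred=N actual=N -> ctr[2]=0
Ev 3: PC=2 idx=2 pred=N actual=T -> ctr[2]=1
Ev 4: PC=0 idx=0 pred=N actual=T -> ctr[0]=1
Ev 5: PC=0 idx=0 pred=N actual=T -> ctr[0]=2
Ev 6: PC=0 idx=0 pred=T actual=N -> ctr[0]=1
Ev 7: PC=0 idx=0 pred=N actual=T -> ctr[0]=2
Ev 8: PC=2 idx=2 pred=N actual=N -> ctr[2]=0
Ev 9: PC=2 idx=2 pred=N actual=N -> ctr[2]=0
Ev 10: PC=2 idx=2 pred=N actual=T -> ctr[2]=1
Ev 11: PC=2 idx=2 pred=N actual=N -> ctr[2]=0

Answer: N N N N N T N N N N N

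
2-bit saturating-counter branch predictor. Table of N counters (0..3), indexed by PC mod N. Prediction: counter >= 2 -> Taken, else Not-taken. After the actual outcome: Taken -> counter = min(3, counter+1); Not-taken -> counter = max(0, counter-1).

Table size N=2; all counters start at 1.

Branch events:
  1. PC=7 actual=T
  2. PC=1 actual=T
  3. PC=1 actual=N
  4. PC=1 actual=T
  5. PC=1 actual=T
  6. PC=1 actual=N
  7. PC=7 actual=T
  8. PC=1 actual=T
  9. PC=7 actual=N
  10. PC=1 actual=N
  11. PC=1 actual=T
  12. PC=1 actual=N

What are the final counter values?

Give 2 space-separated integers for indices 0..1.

Ev 1: PC=7 idx=1 pred=N actual=T -> ctr[1]=2
Ev 2: PC=1 idx=1 pred=T actual=T -> ctr[1]=3
Ev 3: PC=1 idx=1 pred=T actual=N -> ctr[1]=2
Ev 4: PC=1 idx=1 pred=T actual=T -> ctr[1]=3
Ev 5: PC=1 idx=1 pred=T actual=T -> ctr[1]=3
Ev 6: PC=1 idx=1 pred=T actual=N -> ctr[1]=2
Ev 7: PC=7 idx=1 pred=T actual=T -> ctr[1]=3
Ev 8: PC=1 idx=1 pred=T actual=T -> ctr[1]=3
Ev 9: PC=7 idx=1 pred=T actual=N -> ctr[1]=2
Ev 10: PC=1 idx=1 pred=T actual=N -> ctr[1]=1
Ev 11: PC=1 idx=1 pred=N actual=T -> ctr[1]=2
Ev 12: PC=1 idx=1 pred=T actual=N -> ctr[1]=1

Answer: 1 1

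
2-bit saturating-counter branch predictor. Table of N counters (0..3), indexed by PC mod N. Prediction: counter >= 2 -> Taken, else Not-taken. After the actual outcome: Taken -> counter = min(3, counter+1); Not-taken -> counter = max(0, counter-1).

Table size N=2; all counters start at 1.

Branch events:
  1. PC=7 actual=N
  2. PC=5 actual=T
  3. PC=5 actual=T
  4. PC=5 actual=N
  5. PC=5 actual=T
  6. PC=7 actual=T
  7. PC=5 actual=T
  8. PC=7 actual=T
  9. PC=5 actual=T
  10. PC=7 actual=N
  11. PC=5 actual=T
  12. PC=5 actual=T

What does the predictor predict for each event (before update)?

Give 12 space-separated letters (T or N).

Answer: N N N T N T T T T T T T

Derivation:
Ev 1: PC=7 idx=1 pred=N actual=N -> ctr[1]=0
Ev 2: PC=5 idx=1 pred=N actual=T -> ctr[1]=1
Ev 3: PC=5 idx=1 pred=N actual=T -> ctr[1]=2
Ev 4: PC=5 idx=1 pred=T actual=N -> ctr[1]=1
Ev 5: PC=5 idx=1 pred=N actual=T -> ctr[1]=2
Ev 6: PC=7 idx=1 pred=T actual=T -> ctr[1]=3
Ev 7: PC=5 idx=1 pred=T actual=T -> ctr[1]=3
Ev 8: PC=7 idx=1 pred=T actual=T -> ctr[1]=3
Ev 9: PC=5 idx=1 pred=T actual=T -> ctr[1]=3
Ev 10: PC=7 idx=1 pred=T actual=N -> ctr[1]=2
Ev 11: PC=5 idx=1 pred=T actual=T -> ctr[1]=3
Ev 12: PC=5 idx=1 pred=T actual=T -> ctr[1]=3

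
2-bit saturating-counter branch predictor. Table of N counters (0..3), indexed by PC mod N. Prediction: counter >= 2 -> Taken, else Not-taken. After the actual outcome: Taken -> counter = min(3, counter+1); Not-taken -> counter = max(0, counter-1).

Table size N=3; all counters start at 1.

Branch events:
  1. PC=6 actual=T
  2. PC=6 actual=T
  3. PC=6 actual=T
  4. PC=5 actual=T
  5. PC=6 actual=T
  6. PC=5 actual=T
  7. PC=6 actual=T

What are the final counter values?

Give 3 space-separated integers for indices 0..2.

Ev 1: PC=6 idx=0 pred=N actual=T -> ctr[0]=2
Ev 2: PC=6 idx=0 pred=T actual=T -> ctr[0]=3
Ev 3: PC=6 idx=0 pred=T actual=T -> ctr[0]=3
Ev 4: PC=5 idx=2 pred=N actual=T -> ctr[2]=2
Ev 5: PC=6 idx=0 pred=T actual=T -> ctr[0]=3
Ev 6: PC=5 idx=2 pred=T actual=T -> ctr[2]=3
Ev 7: PC=6 idx=0 pred=T actual=T -> ctr[0]=3

Answer: 3 1 3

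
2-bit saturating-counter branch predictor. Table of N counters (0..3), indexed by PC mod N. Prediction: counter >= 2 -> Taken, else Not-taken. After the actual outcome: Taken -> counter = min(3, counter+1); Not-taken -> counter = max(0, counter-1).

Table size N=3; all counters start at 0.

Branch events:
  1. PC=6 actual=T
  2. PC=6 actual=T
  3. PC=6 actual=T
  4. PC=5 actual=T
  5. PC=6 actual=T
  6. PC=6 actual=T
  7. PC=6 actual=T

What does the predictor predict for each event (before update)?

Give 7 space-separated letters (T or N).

Ev 1: PC=6 idx=0 pred=N actual=T -> ctr[0]=1
Ev 2: PC=6 idx=0 pred=N actual=T -> ctr[0]=2
Ev 3: PC=6 idx=0 pred=T actual=T -> ctr[0]=3
Ev 4: PC=5 idx=2 pred=N actual=T -> ctr[2]=1
Ev 5: PC=6 idx=0 pred=T actual=T -> ctr[0]=3
Ev 6: PC=6 idx=0 pred=T actual=T -> ctr[0]=3
Ev 7: PC=6 idx=0 pred=T actual=T -> ctr[0]=3

Answer: N N T N T T T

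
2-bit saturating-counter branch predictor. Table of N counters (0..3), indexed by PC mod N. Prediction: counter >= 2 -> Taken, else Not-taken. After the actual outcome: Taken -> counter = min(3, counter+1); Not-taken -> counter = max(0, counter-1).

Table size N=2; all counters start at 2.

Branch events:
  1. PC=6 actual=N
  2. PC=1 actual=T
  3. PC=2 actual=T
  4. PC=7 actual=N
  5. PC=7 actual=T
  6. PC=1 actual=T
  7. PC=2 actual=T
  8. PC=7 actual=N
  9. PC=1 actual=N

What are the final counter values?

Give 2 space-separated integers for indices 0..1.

Answer: 3 1

Derivation:
Ev 1: PC=6 idx=0 pred=T actual=N -> ctr[0]=1
Ev 2: PC=1 idx=1 pred=T actual=T -> ctr[1]=3
Ev 3: PC=2 idx=0 pred=N actual=T -> ctr[0]=2
Ev 4: PC=7 idx=1 pred=T actual=N -> ctr[1]=2
Ev 5: PC=7 idx=1 pred=T actual=T -> ctr[1]=3
Ev 6: PC=1 idx=1 pred=T actual=T -> ctr[1]=3
Ev 7: PC=2 idx=0 pred=T actual=T -> ctr[0]=3
Ev 8: PC=7 idx=1 pred=T actual=N -> ctr[1]=2
Ev 9: PC=1 idx=1 pred=T actual=N -> ctr[1]=1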